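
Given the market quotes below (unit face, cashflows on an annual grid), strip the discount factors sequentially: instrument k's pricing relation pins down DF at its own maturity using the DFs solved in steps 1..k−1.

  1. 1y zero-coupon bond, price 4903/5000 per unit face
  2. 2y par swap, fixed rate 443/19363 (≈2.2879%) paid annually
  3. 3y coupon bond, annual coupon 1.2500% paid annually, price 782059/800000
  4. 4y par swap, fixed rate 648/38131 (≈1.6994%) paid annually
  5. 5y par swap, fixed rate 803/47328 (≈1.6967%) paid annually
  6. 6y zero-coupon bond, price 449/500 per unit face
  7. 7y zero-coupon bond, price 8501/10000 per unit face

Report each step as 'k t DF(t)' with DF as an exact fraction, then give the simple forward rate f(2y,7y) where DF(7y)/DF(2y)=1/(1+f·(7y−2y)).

1 1 4903/5000
2 2 9557/10000
3 3 1177/1250
4 4 1169/1250
5 5 9197/10000
6 6 449/500
7 7 8501/10000
f(2y,7y) = ((9557/10000)/(8501/10000) − 1)/(5) = 1056/42505 ≈ 2.4844%

step 1 [1y] zero: DF = P = 4903/5000 ≈ 0.980600
step 2 [2y] swap r/1=443/19363: DF=(1 − 443/19363·(0.980600))/(1+443/19363) = 9557/10000 ≈ 0.955700
step 3 [3y] bond c/1=1/80: DF=(782059/800000 − 1/80·(0.980600+0.955700))/(1+1/80) = 1177/1250 ≈ 0.941600
step 4 [4y] swap r/1=648/38131: DF=(1 − 648/38131·(0.980600+0.955700+0.941600))/(1+648/38131) = 1169/1250 ≈ 0.935200
step 5 [5y] swap r/1=803/47328: DF=(1 − 803/47328·(0.980600+0.955700+0.941600+0.935200))/(1+803/47328) = 9197/10000 ≈ 0.919700
step 6 [6y] zero: DF = P = 449/500 ≈ 0.898000
step 7 [7y] zero: DF = P = 8501/10000 ≈ 0.850100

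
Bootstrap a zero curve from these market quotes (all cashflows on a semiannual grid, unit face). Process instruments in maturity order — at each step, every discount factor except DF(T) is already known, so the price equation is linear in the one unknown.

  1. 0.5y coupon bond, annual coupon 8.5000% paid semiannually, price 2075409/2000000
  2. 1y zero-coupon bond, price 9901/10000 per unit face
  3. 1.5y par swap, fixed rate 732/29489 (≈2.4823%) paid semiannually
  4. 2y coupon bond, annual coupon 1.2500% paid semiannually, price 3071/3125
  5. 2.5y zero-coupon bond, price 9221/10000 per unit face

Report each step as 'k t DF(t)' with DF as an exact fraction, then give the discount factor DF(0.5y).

step 1 [0.5y] bond c/2=17/400: DF=(2075409/2000000 − 17/400·(0))/(1+17/400) = 4977/5000 ≈ 0.995400
step 2 [1y] zero: DF = P = 9901/10000 ≈ 0.990100
step 3 [1.5y] swap r/2=366/29489: DF=(1 − 366/29489·(0.995400+0.990100))/(1+366/29489) = 4817/5000 ≈ 0.963400
step 4 [2y] bond c/2=1/160: DF=(3071/3125 − 1/160·(0.995400+0.990100+0.963400))/(1+1/160) = 9583/10000 ≈ 0.958300
step 5 [2.5y] zero: DF = P = 9221/10000 ≈ 0.922100

1 1/2 4977/5000
2 1 9901/10000
3 3/2 4817/5000
4 2 9583/10000
5 5/2 9221/10000
DF(0.5y) = 4977/5000 ≈ 0.995400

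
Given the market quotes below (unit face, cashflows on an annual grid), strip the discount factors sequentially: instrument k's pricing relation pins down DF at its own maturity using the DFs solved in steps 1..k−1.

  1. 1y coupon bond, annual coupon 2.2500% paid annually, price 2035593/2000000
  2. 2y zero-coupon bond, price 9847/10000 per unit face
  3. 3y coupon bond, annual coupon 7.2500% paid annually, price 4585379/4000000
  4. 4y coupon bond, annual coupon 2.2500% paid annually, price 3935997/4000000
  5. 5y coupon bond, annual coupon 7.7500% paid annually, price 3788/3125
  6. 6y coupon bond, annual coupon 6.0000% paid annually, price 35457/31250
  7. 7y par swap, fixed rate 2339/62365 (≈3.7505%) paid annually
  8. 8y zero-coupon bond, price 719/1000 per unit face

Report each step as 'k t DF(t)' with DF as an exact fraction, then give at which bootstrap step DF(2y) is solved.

step 1 [1y] bond c/1=9/400: DF=(2035593/2000000 − 9/400·(0))/(1+9/400) = 4977/5000 ≈ 0.995400
step 2 [2y] zero: DF = P = 9847/10000 ≈ 0.984700
step 3 [3y] bond c/1=29/400: DF=(4585379/4000000 − 29/400·(0.995400+0.984700))/(1+29/400) = 187/200 ≈ 0.935000
step 4 [4y] bond c/1=9/400: DF=(3935997/4000000 − 9/400·(0.995400+0.984700+0.935000))/(1+9/400) = 4491/5000 ≈ 0.898200
step 5 [5y] bond c/1=31/400: DF=(3788/3125 − 31/400·(0.995400+0.984700+0.935000+0.898200))/(1+31/400) = 8507/10000 ≈ 0.850700
step 6 [6y] bond c/1=3/50: DF=(35457/31250 − 3/50·(0.995400+0.984700+0.935000+0.898200+0.850700))/(1+3/50) = 504/625 ≈ 0.806400
step 7 [7y] swap r/1=2339/62365: DF=(1 − 2339/62365·(0.995400+0.984700+0.935000+0.898200+0.850700+0.806400))/(1+2339/62365) = 7661/10000 ≈ 0.766100
step 8 [8y] zero: DF = P = 719/1000 ≈ 0.719000

1 1 4977/5000
2 2 9847/10000
3 3 187/200
4 4 4491/5000
5 5 8507/10000
6 6 504/625
7 7 7661/10000
8 8 719/1000
DF(2y) is solved at step 2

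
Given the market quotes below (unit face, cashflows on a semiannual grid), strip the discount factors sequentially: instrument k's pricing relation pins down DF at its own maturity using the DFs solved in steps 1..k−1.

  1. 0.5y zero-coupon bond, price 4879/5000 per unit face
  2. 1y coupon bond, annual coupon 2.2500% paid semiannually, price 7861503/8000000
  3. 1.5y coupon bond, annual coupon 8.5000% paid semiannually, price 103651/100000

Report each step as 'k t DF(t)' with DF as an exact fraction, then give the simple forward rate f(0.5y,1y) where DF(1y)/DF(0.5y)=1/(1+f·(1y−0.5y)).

step 1 [0.5y] zero: DF = P = 4879/5000 ≈ 0.975800
step 2 [1y] bond c/2=9/800: DF=(7861503/8000000 − 9/800·(0.975800))/(1+9/800) = 9609/10000 ≈ 0.960900
step 3 [1.5y] bond c/2=17/400: DF=(103651/100000 − 17/400·(0.975800+0.960900))/(1+17/400) = 9153/10000 ≈ 0.915300

1 1/2 4879/5000
2 1 9609/10000
3 3/2 9153/10000
f(0.5y,1y) = ((4879/5000)/(9609/10000) − 1)/(1/2) = 298/9609 ≈ 3.1013%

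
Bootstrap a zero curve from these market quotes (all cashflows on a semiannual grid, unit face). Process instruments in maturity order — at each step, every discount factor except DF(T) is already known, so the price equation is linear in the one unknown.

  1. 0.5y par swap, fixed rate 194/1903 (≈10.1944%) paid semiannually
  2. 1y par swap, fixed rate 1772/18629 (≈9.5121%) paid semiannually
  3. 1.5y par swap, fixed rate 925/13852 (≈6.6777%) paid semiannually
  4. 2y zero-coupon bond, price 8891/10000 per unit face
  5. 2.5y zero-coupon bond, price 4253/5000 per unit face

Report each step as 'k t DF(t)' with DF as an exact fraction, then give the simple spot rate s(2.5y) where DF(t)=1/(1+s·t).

1 1/2 1903/2000
2 1 4557/5000
3 3/2 363/400
4 2 8891/10000
5 5/2 4253/5000
s(2.5y) = (1/(4253/5000) − 1)/(5/2) = 1494/21265 ≈ 7.0256%

step 1 [0.5y] swap r/2=97/1903: DF=(1 − 97/1903·(0))/(1+97/1903) = 1903/2000 ≈ 0.951500
step 2 [1y] swap r/2=886/18629: DF=(1 − 886/18629·(0.951500))/(1+886/18629) = 4557/5000 ≈ 0.911400
step 3 [1.5y] swap r/2=925/27704: DF=(1 − 925/27704·(0.951500+0.911400))/(1+925/27704) = 363/400 ≈ 0.907500
step 4 [2y] zero: DF = P = 8891/10000 ≈ 0.889100
step 5 [2.5y] zero: DF = P = 4253/5000 ≈ 0.850600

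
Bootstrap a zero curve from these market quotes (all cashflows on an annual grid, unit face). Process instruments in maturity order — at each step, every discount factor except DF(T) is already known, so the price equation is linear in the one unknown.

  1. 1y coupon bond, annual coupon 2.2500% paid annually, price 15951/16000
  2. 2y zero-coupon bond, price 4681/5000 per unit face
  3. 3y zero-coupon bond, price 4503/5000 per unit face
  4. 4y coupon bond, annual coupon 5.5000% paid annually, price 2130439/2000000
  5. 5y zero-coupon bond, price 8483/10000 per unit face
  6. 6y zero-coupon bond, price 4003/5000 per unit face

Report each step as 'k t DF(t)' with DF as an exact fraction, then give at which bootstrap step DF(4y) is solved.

1 1 39/40
2 2 4681/5000
3 3 4503/5000
4 4 8631/10000
5 5 8483/10000
6 6 4003/5000
DF(4y) is solved at step 4

step 1 [1y] bond c/1=9/400: DF=(15951/16000 − 9/400·(0))/(1+9/400) = 39/40 ≈ 0.975000
step 2 [2y] zero: DF = P = 4681/5000 ≈ 0.936200
step 3 [3y] zero: DF = P = 4503/5000 ≈ 0.900600
step 4 [4y] bond c/1=11/200: DF=(2130439/2000000 − 11/200·(0.975000+0.936200+0.900600))/(1+11/200) = 8631/10000 ≈ 0.863100
step 5 [5y] zero: DF = P = 8483/10000 ≈ 0.848300
step 6 [6y] zero: DF = P = 4003/5000 ≈ 0.800600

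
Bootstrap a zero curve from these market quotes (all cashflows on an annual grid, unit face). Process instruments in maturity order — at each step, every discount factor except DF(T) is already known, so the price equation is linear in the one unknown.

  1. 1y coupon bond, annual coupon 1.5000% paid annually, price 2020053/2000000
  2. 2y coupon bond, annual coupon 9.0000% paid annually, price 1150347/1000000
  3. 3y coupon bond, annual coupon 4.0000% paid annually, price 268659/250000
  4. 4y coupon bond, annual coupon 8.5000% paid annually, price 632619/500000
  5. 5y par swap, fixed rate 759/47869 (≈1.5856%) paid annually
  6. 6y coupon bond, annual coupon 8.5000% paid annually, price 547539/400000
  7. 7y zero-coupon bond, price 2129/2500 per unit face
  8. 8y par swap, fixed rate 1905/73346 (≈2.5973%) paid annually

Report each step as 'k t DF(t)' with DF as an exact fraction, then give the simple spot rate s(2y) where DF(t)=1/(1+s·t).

1 1 9951/10000
2 2 2433/2500
3 3 1197/1250
4 4 9369/10000
5 5 9241/10000
6 6 4433/5000
7 7 2129/2500
8 8 1619/2000
s(2y) = (1/(2433/2500) − 1)/(2) = 67/4866 ≈ 1.3769%

step 1 [1y] bond c/1=3/200: DF=(2020053/2000000 − 3/200·(0))/(1+3/200) = 9951/10000 ≈ 0.995100
step 2 [2y] bond c/1=9/100: DF=(1150347/1000000 − 9/100·(0.995100))/(1+9/100) = 2433/2500 ≈ 0.973200
step 3 [3y] bond c/1=1/25: DF=(268659/250000 − 1/25·(0.995100+0.973200))/(1+1/25) = 1197/1250 ≈ 0.957600
step 4 [4y] bond c/1=17/200: DF=(632619/500000 − 17/200·(0.995100+0.973200+0.957600))/(1+17/200) = 9369/10000 ≈ 0.936900
step 5 [5y] swap r/1=759/47869: DF=(1 − 759/47869·(0.995100+0.973200+0.957600+0.936900))/(1+759/47869) = 9241/10000 ≈ 0.924100
step 6 [6y] bond c/1=17/200: DF=(547539/400000 − 17/200·(0.995100+0.973200+0.957600+0.936900+0.924100))/(1+17/200) = 4433/5000 ≈ 0.886600
step 7 [7y] zero: DF = P = 2129/2500 ≈ 0.851600
step 8 [8y] swap r/1=1905/73346: DF=(1 − 1905/73346·(0.995100+0.973200+0.957600+0.936900+0.924100+0.886600+0.851600))/(1+1905/73346) = 1619/2000 ≈ 0.809500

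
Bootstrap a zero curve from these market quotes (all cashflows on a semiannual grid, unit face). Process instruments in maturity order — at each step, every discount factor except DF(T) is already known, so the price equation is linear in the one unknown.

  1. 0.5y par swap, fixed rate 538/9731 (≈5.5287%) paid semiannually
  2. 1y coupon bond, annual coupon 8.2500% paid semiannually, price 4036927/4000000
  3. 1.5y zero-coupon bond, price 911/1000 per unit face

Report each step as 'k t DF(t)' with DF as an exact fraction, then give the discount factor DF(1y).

1 1/2 9731/10000
2 1 9307/10000
3 3/2 911/1000
DF(1y) = 9307/10000 ≈ 0.930700

step 1 [0.5y] swap r/2=269/9731: DF=(1 − 269/9731·(0))/(1+269/9731) = 9731/10000 ≈ 0.973100
step 2 [1y] bond c/2=33/800: DF=(4036927/4000000 − 33/800·(0.973100))/(1+33/800) = 9307/10000 ≈ 0.930700
step 3 [1.5y] zero: DF = P = 911/1000 ≈ 0.911000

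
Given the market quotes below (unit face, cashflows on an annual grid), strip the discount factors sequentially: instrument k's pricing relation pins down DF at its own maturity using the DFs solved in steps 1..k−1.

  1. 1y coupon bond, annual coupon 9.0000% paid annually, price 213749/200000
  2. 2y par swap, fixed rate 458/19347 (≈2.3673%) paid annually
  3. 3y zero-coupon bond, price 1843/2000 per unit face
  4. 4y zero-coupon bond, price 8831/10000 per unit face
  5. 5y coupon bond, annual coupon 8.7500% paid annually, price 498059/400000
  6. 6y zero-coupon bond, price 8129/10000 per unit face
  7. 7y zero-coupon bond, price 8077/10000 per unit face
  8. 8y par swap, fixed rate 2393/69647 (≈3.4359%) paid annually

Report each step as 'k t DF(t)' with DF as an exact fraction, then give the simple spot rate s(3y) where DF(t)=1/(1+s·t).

1 1 1961/2000
2 2 4771/5000
3 3 1843/2000
4 4 8831/10000
5 5 8441/10000
6 6 8129/10000
7 7 8077/10000
8 8 7607/10000
s(3y) = (1/(1843/2000) − 1)/(3) = 157/5529 ≈ 2.8396%

step 1 [1y] bond c/1=9/100: DF=(213749/200000 − 9/100·(0))/(1+9/100) = 1961/2000 ≈ 0.980500
step 2 [2y] swap r/1=458/19347: DF=(1 − 458/19347·(0.980500))/(1+458/19347) = 4771/5000 ≈ 0.954200
step 3 [3y] zero: DF = P = 1843/2000 ≈ 0.921500
step 4 [4y] zero: DF = P = 8831/10000 ≈ 0.883100
step 5 [5y] bond c/1=7/80: DF=(498059/400000 − 7/80·(0.980500+0.954200+0.921500+0.883100))/(1+7/80) = 8441/10000 ≈ 0.844100
step 6 [6y] zero: DF = P = 8129/10000 ≈ 0.812900
step 7 [7y] zero: DF = P = 8077/10000 ≈ 0.807700
step 8 [8y] swap r/1=2393/69647: DF=(1 − 2393/69647·(0.980500+0.954200+0.921500+0.883100+0.844100+0.812900+0.807700))/(1+2393/69647) = 7607/10000 ≈ 0.760700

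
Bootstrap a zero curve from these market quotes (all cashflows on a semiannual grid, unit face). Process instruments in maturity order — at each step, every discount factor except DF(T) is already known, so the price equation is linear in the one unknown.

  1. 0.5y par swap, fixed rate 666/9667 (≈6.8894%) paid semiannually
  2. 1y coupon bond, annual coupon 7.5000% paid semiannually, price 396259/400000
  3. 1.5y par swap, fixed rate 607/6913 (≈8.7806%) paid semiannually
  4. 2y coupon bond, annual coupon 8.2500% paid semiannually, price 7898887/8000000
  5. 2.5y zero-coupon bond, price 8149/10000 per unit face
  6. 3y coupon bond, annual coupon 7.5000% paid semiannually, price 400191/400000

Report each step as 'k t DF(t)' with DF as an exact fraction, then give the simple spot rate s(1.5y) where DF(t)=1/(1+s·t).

1 1/2 9667/10000
2 1 9199/10000
3 3/2 4393/5000
4 2 8387/10000
5 5/2 8149/10000
6 3 4023/5000
s(1.5y) = (1/(4393/5000) − 1)/(3/2) = 1214/13179 ≈ 9.2116%

step 1 [0.5y] swap r/2=333/9667: DF=(1 − 333/9667·(0))/(1+333/9667) = 9667/10000 ≈ 0.966700
step 2 [1y] bond c/2=3/80: DF=(396259/400000 − 3/80·(0.966700))/(1+3/80) = 9199/10000 ≈ 0.919900
step 3 [1.5y] swap r/2=607/13826: DF=(1 − 607/13826·(0.966700+0.919900))/(1+607/13826) = 4393/5000 ≈ 0.878600
step 4 [2y] bond c/2=33/800: DF=(7898887/8000000 − 33/800·(0.966700+0.919900+0.878600))/(1+33/800) = 8387/10000 ≈ 0.838700
step 5 [2.5y] zero: DF = P = 8149/10000 ≈ 0.814900
step 6 [3y] bond c/2=3/80: DF=(400191/400000 − 3/80·(0.966700+0.919900+0.878600+0.838700+0.814900))/(1+3/80) = 4023/5000 ≈ 0.804600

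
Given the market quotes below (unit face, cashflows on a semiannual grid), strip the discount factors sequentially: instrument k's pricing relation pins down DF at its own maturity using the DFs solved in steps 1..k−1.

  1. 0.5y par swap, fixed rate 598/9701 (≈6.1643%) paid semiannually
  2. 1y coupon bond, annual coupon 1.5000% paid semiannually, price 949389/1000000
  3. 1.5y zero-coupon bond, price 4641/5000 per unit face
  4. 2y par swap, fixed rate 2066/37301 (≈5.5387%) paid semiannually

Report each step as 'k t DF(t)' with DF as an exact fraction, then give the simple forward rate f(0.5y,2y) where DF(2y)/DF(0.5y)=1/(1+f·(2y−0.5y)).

1 1/2 9701/10000
2 1 9351/10000
3 3/2 4641/5000
4 2 8967/10000
f(0.5y,2y) = ((9701/10000)/(8967/10000) − 1)/(3/2) = 1468/26901 ≈ 5.4570%

step 1 [0.5y] swap r/2=299/9701: DF=(1 − 299/9701·(0))/(1+299/9701) = 9701/10000 ≈ 0.970100
step 2 [1y] bond c/2=3/400: DF=(949389/1000000 − 3/400·(0.970100))/(1+3/400) = 9351/10000 ≈ 0.935100
step 3 [1.5y] zero: DF = P = 4641/5000 ≈ 0.928200
step 4 [2y] swap r/2=1033/37301: DF=(1 − 1033/37301·(0.970100+0.935100+0.928200))/(1+1033/37301) = 8967/10000 ≈ 0.896700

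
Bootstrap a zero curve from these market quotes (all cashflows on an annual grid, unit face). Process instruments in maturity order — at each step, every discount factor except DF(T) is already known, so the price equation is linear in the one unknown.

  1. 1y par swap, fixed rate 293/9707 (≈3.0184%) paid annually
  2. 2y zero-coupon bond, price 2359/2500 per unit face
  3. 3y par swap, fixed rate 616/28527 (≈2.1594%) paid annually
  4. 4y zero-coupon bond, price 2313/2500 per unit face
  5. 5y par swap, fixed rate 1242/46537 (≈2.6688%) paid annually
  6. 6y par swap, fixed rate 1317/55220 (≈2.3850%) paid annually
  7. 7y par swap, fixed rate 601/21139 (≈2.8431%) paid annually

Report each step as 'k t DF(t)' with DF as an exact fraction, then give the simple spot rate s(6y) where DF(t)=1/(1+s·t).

1 1 9707/10000
2 2 2359/2500
3 3 1173/1250
4 4 2313/2500
5 5 4379/5000
6 6 8683/10000
7 7 8197/10000
s(6y) = (1/(8683/10000) − 1)/(6) = 439/17366 ≈ 2.5279%

step 1 [1y] swap r/1=293/9707: DF=(1 − 293/9707·(0))/(1+293/9707) = 9707/10000 ≈ 0.970700
step 2 [2y] zero: DF = P = 2359/2500 ≈ 0.943600
step 3 [3y] swap r/1=616/28527: DF=(1 − 616/28527·(0.970700+0.943600))/(1+616/28527) = 1173/1250 ≈ 0.938400
step 4 [4y] zero: DF = P = 2313/2500 ≈ 0.925200
step 5 [5y] swap r/1=1242/46537: DF=(1 − 1242/46537·(0.970700+0.943600+0.938400+0.925200))/(1+1242/46537) = 4379/5000 ≈ 0.875800
step 6 [6y] swap r/1=1317/55220: DF=(1 − 1317/55220·(0.970700+0.943600+0.938400+0.925200+0.875800))/(1+1317/55220) = 8683/10000 ≈ 0.868300
step 7 [7y] swap r/1=601/21139: DF=(1 − 601/21139·(0.970700+0.943600+0.938400+0.925200+0.875800+0.868300))/(1+601/21139) = 8197/10000 ≈ 0.819700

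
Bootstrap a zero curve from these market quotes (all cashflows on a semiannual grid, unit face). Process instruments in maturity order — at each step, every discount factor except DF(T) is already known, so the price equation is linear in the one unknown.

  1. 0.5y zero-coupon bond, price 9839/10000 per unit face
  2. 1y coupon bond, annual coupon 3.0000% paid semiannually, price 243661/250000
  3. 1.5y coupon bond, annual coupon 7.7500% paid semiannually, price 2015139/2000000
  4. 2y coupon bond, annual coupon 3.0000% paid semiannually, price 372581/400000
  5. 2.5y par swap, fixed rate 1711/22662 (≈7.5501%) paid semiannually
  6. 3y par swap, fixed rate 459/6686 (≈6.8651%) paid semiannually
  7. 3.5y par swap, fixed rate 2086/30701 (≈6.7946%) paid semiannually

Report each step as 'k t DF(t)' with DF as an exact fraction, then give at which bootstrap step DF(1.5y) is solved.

step 1 [0.5y] zero: DF = P = 9839/10000 ≈ 0.983900
step 2 [1y] bond c/2=3/200: DF=(243661/250000 − 3/200·(0.983900))/(1+3/200) = 9457/10000 ≈ 0.945700
step 3 [1.5y] bond c/2=31/800: DF=(2015139/2000000 − 31/800·(0.983900+0.945700))/(1+31/800) = 449/500 ≈ 0.898000
step 4 [2y] bond c/2=3/200: DF=(372581/400000 − 3/200·(0.983900+0.945700+0.898000))/(1+3/200) = 8759/10000 ≈ 0.875900
step 5 [2.5y] swap r/2=1711/45324: DF=(1 − 1711/45324·(0.983900+0.945700+0.898000+0.875900))/(1+1711/45324) = 8289/10000 ≈ 0.828900
step 6 [3y] swap r/2=459/13372: DF=(1 − 459/13372·(0.983900+0.945700+0.898000+0.875900+0.828900))/(1+459/13372) = 2041/2500 ≈ 0.816400
step 7 [3.5y] swap r/2=1043/30701: DF=(1 − 1043/30701·(0.983900+0.945700+0.898000+0.875900+0.828900+0.816400))/(1+1043/30701) = 3957/5000 ≈ 0.791400

1 1/2 9839/10000
2 1 9457/10000
3 3/2 449/500
4 2 8759/10000
5 5/2 8289/10000
6 3 2041/2500
7 7/2 3957/5000
DF(1.5y) is solved at step 3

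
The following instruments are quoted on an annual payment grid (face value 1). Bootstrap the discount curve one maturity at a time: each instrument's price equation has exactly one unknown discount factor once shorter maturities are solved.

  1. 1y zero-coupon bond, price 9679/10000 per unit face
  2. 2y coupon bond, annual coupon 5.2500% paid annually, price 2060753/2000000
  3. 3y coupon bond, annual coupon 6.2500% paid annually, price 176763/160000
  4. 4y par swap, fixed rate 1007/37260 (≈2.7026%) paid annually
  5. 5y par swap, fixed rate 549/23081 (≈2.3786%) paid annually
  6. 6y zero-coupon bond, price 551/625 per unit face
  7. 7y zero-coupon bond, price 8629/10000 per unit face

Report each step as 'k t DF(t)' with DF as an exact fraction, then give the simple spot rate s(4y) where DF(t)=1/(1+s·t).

step 1 [1y] zero: DF = P = 9679/10000 ≈ 0.967900
step 2 [2y] bond c/1=21/400: DF=(2060753/2000000 − 21/400·(0.967900))/(1+21/400) = 9307/10000 ≈ 0.930700
step 3 [3y] bond c/1=1/16: DF=(176763/160000 − 1/16·(0.967900+0.930700))/(1+1/16) = 9281/10000 ≈ 0.928100
step 4 [4y] swap r/1=1007/37260: DF=(1 − 1007/37260·(0.967900+0.930700+0.928100))/(1+1007/37260) = 8993/10000 ≈ 0.899300
step 5 [5y] swap r/1=549/23081: DF=(1 − 549/23081·(0.967900+0.930700+0.928100+0.899300))/(1+549/23081) = 4451/5000 ≈ 0.890200
step 6 [6y] zero: DF = P = 551/625 ≈ 0.881600
step 7 [7y] zero: DF = P = 8629/10000 ≈ 0.862900

1 1 9679/10000
2 2 9307/10000
3 3 9281/10000
4 4 8993/10000
5 5 4451/5000
6 6 551/625
7 7 8629/10000
s(4y) = (1/(8993/10000) − 1)/(4) = 1007/35972 ≈ 2.7994%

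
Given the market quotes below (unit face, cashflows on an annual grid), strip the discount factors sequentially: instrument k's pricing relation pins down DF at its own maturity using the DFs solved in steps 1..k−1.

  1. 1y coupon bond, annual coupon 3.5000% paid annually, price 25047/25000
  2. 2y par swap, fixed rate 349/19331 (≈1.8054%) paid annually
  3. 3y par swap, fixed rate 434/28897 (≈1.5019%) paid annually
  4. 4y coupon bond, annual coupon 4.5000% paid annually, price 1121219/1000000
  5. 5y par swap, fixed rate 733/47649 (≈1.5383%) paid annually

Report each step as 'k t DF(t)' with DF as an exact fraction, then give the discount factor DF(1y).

1 1 121/125
2 2 9651/10000
3 3 4783/5000
4 4 1897/2000
5 5 9267/10000
DF(1y) = 121/125 ≈ 0.968000

step 1 [1y] bond c/1=7/200: DF=(25047/25000 − 7/200·(0))/(1+7/200) = 121/125 ≈ 0.968000
step 2 [2y] swap r/1=349/19331: DF=(1 − 349/19331·(0.968000))/(1+349/19331) = 9651/10000 ≈ 0.965100
step 3 [3y] swap r/1=434/28897: DF=(1 − 434/28897·(0.968000+0.965100))/(1+434/28897) = 4783/5000 ≈ 0.956600
step 4 [4y] bond c/1=9/200: DF=(1121219/1000000 − 9/200·(0.968000+0.965100+0.956600))/(1+9/200) = 1897/2000 ≈ 0.948500
step 5 [5y] swap r/1=733/47649: DF=(1 − 733/47649·(0.968000+0.965100+0.956600+0.948500))/(1+733/47649) = 9267/10000 ≈ 0.926700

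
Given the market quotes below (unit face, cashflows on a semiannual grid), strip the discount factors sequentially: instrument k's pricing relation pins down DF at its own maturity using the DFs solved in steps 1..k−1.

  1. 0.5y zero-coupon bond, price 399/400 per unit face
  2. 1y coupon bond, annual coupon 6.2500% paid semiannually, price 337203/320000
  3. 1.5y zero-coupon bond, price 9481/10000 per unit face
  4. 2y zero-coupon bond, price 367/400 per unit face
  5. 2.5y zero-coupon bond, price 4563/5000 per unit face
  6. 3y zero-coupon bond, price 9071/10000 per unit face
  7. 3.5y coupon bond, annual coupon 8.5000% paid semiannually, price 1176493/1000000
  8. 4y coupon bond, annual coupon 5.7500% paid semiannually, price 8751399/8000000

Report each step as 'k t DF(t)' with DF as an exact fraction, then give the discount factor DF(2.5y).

1 1/2 399/400
2 1 2479/2500
3 3/2 9481/10000
4 2 367/400
5 5/2 4563/5000
6 3 9071/10000
7 7/2 2243/2500
8 4 8797/10000
DF(2.5y) = 4563/5000 ≈ 0.912600

step 1 [0.5y] zero: DF = P = 399/400 ≈ 0.997500
step 2 [1y] bond c/2=1/32: DF=(337203/320000 − 1/32·(0.997500))/(1+1/32) = 2479/2500 ≈ 0.991600
step 3 [1.5y] zero: DF = P = 9481/10000 ≈ 0.948100
step 4 [2y] zero: DF = P = 367/400 ≈ 0.917500
step 5 [2.5y] zero: DF = P = 4563/5000 ≈ 0.912600
step 6 [3y] zero: DF = P = 9071/10000 ≈ 0.907100
step 7 [3.5y] bond c/2=17/400: DF=(1176493/1000000 − 17/400·(0.997500+0.991600+0.948100+0.917500+0.912600+0.907100))/(1+17/400) = 2243/2500 ≈ 0.897200
step 8 [4y] bond c/2=23/800: DF=(8751399/8000000 − 23/800·(0.997500+0.991600+0.948100+0.917500+0.912600+0.907100+0.897200))/(1+23/800) = 8797/10000 ≈ 0.879700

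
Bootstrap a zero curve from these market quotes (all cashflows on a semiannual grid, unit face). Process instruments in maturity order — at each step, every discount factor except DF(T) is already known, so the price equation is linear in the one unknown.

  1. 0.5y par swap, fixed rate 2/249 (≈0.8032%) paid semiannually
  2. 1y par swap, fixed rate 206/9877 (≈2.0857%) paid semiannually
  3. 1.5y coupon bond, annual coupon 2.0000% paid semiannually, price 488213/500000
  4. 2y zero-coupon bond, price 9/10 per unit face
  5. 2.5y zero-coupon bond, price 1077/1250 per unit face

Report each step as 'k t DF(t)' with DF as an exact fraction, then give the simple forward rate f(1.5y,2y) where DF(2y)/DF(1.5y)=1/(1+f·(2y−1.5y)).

step 1 [0.5y] swap r/2=1/249: DF=(1 − 1/249·(0))/(1+1/249) = 249/250 ≈ 0.996000
step 2 [1y] swap r/2=103/9877: DF=(1 − 103/9877·(0.996000))/(1+103/9877) = 4897/5000 ≈ 0.979400
step 3 [1.5y] bond c/2=1/100: DF=(488213/500000 − 1/100·(0.996000+0.979400))/(1+1/100) = 592/625 ≈ 0.947200
step 4 [2y] zero: DF = P = 9/10 ≈ 0.900000
step 5 [2.5y] zero: DF = P = 1077/1250 ≈ 0.861600

1 1/2 249/250
2 1 4897/5000
3 3/2 592/625
4 2 9/10
5 5/2 1077/1250
f(1.5y,2y) = ((592/625)/(9/10) − 1)/(1/2) = 118/1125 ≈ 10.4889%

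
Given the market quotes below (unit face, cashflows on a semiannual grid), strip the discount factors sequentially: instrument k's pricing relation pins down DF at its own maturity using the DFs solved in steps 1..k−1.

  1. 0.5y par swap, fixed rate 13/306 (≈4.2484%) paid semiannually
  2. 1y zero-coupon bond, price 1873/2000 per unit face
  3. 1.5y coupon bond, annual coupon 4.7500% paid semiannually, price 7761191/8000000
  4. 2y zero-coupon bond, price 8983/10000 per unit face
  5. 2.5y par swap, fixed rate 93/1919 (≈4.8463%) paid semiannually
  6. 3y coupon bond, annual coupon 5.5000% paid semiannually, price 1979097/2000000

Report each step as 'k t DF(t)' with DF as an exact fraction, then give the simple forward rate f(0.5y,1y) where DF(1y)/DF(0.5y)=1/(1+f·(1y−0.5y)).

step 1 [0.5y] swap r/2=13/612: DF=(1 − 13/612·(0))/(1+13/612) = 612/625 ≈ 0.979200
step 2 [1y] zero: DF = P = 1873/2000 ≈ 0.936500
step 3 [1.5y] bond c/2=19/800: DF=(7761191/8000000 − 19/800·(0.979200+0.936500))/(1+19/800) = 1129/1250 ≈ 0.903200
step 4 [2y] zero: DF = P = 8983/10000 ≈ 0.898300
step 5 [2.5y] swap r/2=93/3838: DF=(1 − 93/3838·(0.979200+0.936500+0.903200+0.898300))/(1+93/3838) = 2221/2500 ≈ 0.888400
step 6 [3y] bond c/2=11/400: DF=(1979097/2000000 − 11/400·(0.979200+0.936500+0.903200+0.898300+0.888400))/(1+11/400) = 4199/5000 ≈ 0.839800

1 1/2 612/625
2 1 1873/2000
3 3/2 1129/1250
4 2 8983/10000
5 5/2 2221/2500
6 3 4199/5000
f(0.5y,1y) = ((612/625)/(1873/2000) − 1)/(1/2) = 854/9365 ≈ 9.1191%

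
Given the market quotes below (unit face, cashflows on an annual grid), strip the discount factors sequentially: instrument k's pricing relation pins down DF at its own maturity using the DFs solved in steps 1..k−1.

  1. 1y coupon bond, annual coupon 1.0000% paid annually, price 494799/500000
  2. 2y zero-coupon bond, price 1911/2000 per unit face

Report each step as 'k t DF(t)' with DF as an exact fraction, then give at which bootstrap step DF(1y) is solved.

step 1 [1y] bond c/1=1/100: DF=(494799/500000 − 1/100·(0))/(1+1/100) = 4899/5000 ≈ 0.979800
step 2 [2y] zero: DF = P = 1911/2000 ≈ 0.955500

1 1 4899/5000
2 2 1911/2000
DF(1y) is solved at step 1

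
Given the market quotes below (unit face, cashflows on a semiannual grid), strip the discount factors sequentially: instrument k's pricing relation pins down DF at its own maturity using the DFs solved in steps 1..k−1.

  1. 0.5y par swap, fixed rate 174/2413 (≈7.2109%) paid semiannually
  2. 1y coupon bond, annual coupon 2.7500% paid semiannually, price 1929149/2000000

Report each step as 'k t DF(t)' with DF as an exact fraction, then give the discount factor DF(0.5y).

step 1 [0.5y] swap r/2=87/2413: DF=(1 − 87/2413·(0))/(1+87/2413) = 2413/2500 ≈ 0.965200
step 2 [1y] bond c/2=11/800: DF=(1929149/2000000 − 11/800·(0.965200))/(1+11/800) = 1173/1250 ≈ 0.938400

1 1/2 2413/2500
2 1 1173/1250
DF(0.5y) = 2413/2500 ≈ 0.965200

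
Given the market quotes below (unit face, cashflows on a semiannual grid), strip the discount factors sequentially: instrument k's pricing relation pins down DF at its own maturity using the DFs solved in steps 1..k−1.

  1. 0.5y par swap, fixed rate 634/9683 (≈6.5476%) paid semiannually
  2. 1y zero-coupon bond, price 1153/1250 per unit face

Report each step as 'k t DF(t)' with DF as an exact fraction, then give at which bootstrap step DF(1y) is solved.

1 1/2 9683/10000
2 1 1153/1250
DF(1y) is solved at step 2

step 1 [0.5y] swap r/2=317/9683: DF=(1 − 317/9683·(0))/(1+317/9683) = 9683/10000 ≈ 0.968300
step 2 [1y] zero: DF = P = 1153/1250 ≈ 0.922400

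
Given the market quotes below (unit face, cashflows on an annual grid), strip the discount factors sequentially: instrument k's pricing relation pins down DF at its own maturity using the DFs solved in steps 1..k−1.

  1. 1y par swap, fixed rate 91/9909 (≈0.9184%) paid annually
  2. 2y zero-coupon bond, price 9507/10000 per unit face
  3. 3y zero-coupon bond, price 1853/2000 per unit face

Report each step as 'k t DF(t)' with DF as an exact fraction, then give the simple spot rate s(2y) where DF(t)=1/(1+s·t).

1 1 9909/10000
2 2 9507/10000
3 3 1853/2000
s(2y) = (1/(9507/10000) − 1)/(2) = 493/19014 ≈ 2.5928%

step 1 [1y] swap r/1=91/9909: DF=(1 − 91/9909·(0))/(1+91/9909) = 9909/10000 ≈ 0.990900
step 2 [2y] zero: DF = P = 9507/10000 ≈ 0.950700
step 3 [3y] zero: DF = P = 1853/2000 ≈ 0.926500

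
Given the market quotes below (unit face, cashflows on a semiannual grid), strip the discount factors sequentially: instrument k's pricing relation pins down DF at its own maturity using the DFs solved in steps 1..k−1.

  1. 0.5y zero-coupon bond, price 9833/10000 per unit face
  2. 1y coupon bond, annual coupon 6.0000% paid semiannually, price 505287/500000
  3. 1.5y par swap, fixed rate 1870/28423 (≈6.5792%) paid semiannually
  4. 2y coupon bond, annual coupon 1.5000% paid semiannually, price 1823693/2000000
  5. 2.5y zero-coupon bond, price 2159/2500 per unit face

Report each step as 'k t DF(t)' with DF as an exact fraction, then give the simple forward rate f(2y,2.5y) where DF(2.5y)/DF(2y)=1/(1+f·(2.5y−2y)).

1 1/2 9833/10000
2 1 381/400
3 3/2 1813/2000
4 2 8839/10000
5 5/2 2159/2500
f(2y,2.5y) = ((8839/10000)/(2159/2500) − 1)/(1/2) = 203/4318 ≈ 4.7013%

step 1 [0.5y] zero: DF = P = 9833/10000 ≈ 0.983300
step 2 [1y] bond c/2=3/100: DF=(505287/500000 − 3/100·(0.983300))/(1+3/100) = 381/400 ≈ 0.952500
step 3 [1.5y] swap r/2=935/28423: DF=(1 − 935/28423·(0.983300+0.952500))/(1+935/28423) = 1813/2000 ≈ 0.906500
step 4 [2y] bond c/2=3/400: DF=(1823693/2000000 − 3/400·(0.983300+0.952500+0.906500))/(1+3/400) = 8839/10000 ≈ 0.883900
step 5 [2.5y] zero: DF = P = 2159/2500 ≈ 0.863600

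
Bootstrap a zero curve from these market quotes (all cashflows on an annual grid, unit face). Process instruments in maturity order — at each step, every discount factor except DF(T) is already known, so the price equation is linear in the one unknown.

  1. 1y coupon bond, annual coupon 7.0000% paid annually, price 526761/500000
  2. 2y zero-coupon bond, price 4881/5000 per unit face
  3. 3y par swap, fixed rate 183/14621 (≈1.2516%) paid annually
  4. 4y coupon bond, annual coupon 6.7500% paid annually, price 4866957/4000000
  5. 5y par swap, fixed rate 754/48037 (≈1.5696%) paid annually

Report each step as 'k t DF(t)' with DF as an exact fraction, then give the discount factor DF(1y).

1 1 4923/5000
2 2 4881/5000
3 3 4817/5000
4 4 9549/10000
5 5 4623/5000
DF(1y) = 4923/5000 ≈ 0.984600

step 1 [1y] bond c/1=7/100: DF=(526761/500000 − 7/100·(0))/(1+7/100) = 4923/5000 ≈ 0.984600
step 2 [2y] zero: DF = P = 4881/5000 ≈ 0.976200
step 3 [3y] swap r/1=183/14621: DF=(1 − 183/14621·(0.984600+0.976200))/(1+183/14621) = 4817/5000 ≈ 0.963400
step 4 [4y] bond c/1=27/400: DF=(4866957/4000000 − 27/400·(0.984600+0.976200+0.963400))/(1+27/400) = 9549/10000 ≈ 0.954900
step 5 [5y] swap r/1=754/48037: DF=(1 − 754/48037·(0.984600+0.976200+0.963400+0.954900))/(1+754/48037) = 4623/5000 ≈ 0.924600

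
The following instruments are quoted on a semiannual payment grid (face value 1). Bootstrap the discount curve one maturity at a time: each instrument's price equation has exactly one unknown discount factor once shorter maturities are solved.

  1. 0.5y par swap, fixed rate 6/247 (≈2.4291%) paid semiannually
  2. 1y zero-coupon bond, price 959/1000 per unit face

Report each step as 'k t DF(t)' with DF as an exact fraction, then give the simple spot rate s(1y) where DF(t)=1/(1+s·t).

step 1 [0.5y] swap r/2=3/247: DF=(1 − 3/247·(0))/(1+3/247) = 247/250 ≈ 0.988000
step 2 [1y] zero: DF = P = 959/1000 ≈ 0.959000

1 1/2 247/250
2 1 959/1000
s(1y) = (1/(959/1000) − 1)/(1) = 41/959 ≈ 4.2753%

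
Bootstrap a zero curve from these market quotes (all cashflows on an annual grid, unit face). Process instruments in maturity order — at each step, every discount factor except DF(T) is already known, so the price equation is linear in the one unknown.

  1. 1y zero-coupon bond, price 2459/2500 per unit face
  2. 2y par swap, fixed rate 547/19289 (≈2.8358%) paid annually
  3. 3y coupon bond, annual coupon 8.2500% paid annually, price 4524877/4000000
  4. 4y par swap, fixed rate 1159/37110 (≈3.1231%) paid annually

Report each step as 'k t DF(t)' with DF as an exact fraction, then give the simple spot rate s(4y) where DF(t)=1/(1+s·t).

step 1 [1y] zero: DF = P = 2459/2500 ≈ 0.983600
step 2 [2y] swap r/1=547/19289: DF=(1 − 547/19289·(0.983600))/(1+547/19289) = 9453/10000 ≈ 0.945300
step 3 [3y] bond c/1=33/400: DF=(4524877/4000000 − 33/400·(0.983600+0.945300))/(1+33/400) = 449/500 ≈ 0.898000
step 4 [4y] swap r/1=1159/37110: DF=(1 − 1159/37110·(0.983600+0.945300+0.898000))/(1+1159/37110) = 8841/10000 ≈ 0.884100

1 1 2459/2500
2 2 9453/10000
3 3 449/500
4 4 8841/10000
s(4y) = (1/(8841/10000) − 1)/(4) = 1159/35364 ≈ 3.2773%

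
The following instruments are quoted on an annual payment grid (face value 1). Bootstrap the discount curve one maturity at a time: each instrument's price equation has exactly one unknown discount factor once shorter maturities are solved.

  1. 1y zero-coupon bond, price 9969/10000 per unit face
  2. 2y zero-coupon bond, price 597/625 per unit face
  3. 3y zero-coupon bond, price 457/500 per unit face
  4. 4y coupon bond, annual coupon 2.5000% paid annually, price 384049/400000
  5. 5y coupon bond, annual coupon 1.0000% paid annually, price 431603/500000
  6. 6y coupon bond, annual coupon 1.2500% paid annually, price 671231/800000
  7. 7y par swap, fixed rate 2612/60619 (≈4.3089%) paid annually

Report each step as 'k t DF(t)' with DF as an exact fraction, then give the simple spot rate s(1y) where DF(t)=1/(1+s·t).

step 1 [1y] zero: DF = P = 9969/10000 ≈ 0.996900
step 2 [2y] zero: DF = P = 597/625 ≈ 0.955200
step 3 [3y] zero: DF = P = 457/500 ≈ 0.914000
step 4 [4y] bond c/1=1/40: DF=(384049/400000 − 1/40·(0.996900+0.955200+0.914000))/(1+1/40) = 2167/2500 ≈ 0.866800
step 5 [5y] bond c/1=1/100: DF=(431603/500000 − 1/100·(0.996900+0.955200+0.914000+0.866800))/(1+1/100) = 8177/10000 ≈ 0.817700
step 6 [6y] bond c/1=1/80: DF=(671231/800000 − 1/80·(0.996900+0.955200+0.914000+0.866800+0.817700))/(1+1/80) = 309/400 ≈ 0.772500
step 7 [7y] swap r/1=2612/60619: DF=(1 − 2612/60619·(0.996900+0.955200+0.914000+0.866800+0.817700+0.772500))/(1+2612/60619) = 1847/2500 ≈ 0.738800

1 1 9969/10000
2 2 597/625
3 3 457/500
4 4 2167/2500
5 5 8177/10000
6 6 309/400
7 7 1847/2500
s(1y) = (1/(9969/10000) − 1)/(1) = 31/9969 ≈ 0.3110%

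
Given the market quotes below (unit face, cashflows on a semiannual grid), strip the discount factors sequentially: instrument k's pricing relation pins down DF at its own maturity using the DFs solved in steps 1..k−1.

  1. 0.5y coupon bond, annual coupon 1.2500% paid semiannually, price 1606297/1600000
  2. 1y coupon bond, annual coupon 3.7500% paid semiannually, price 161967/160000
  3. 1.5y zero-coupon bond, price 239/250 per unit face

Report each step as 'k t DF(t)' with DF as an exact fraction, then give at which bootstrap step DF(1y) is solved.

step 1 [0.5y] bond c/2=1/160: DF=(1606297/1600000 − 1/160·(0))/(1+1/160) = 9977/10000 ≈ 0.997700
step 2 [1y] bond c/2=3/160: DF=(161967/160000 − 3/160·(0.997700))/(1+3/160) = 9753/10000 ≈ 0.975300
step 3 [1.5y] zero: DF = P = 239/250 ≈ 0.956000

1 1/2 9977/10000
2 1 9753/10000
3 3/2 239/250
DF(1y) is solved at step 2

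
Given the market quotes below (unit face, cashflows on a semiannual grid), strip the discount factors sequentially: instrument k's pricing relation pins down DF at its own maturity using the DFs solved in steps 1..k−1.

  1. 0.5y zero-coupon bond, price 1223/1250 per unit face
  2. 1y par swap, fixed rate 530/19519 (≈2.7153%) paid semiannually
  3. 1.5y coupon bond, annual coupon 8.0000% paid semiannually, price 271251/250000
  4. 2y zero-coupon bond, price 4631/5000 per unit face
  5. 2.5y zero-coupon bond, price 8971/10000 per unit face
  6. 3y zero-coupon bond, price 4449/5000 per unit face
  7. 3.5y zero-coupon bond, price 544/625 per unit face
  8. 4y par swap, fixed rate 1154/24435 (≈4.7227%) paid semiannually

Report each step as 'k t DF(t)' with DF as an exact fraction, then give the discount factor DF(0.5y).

step 1 [0.5y] zero: DF = P = 1223/1250 ≈ 0.978400
step 2 [1y] swap r/2=265/19519: DF=(1 − 265/19519·(0.978400))/(1+265/19519) = 1947/2000 ≈ 0.973500
step 3 [1.5y] bond c/2=1/25: DF=(271251/250000 − 1/25·(0.978400+0.973500))/(1+1/25) = 4841/5000 ≈ 0.968200
step 4 [2y] zero: DF = P = 4631/5000 ≈ 0.926200
step 5 [2.5y] zero: DF = P = 8971/10000 ≈ 0.897100
step 6 [3y] zero: DF = P = 4449/5000 ≈ 0.889800
step 7 [3.5y] zero: DF = P = 544/625 ≈ 0.870400
step 8 [4y] swap r/2=577/24435: DF=(1 − 577/24435·(0.978400+0.973500+0.968200+0.926200+0.897100+0.889800+0.870400))/(1+577/24435) = 8269/10000 ≈ 0.826900

1 1/2 1223/1250
2 1 1947/2000
3 3/2 4841/5000
4 2 4631/5000
5 5/2 8971/10000
6 3 4449/5000
7 7/2 544/625
8 4 8269/10000
DF(0.5y) = 1223/1250 ≈ 0.978400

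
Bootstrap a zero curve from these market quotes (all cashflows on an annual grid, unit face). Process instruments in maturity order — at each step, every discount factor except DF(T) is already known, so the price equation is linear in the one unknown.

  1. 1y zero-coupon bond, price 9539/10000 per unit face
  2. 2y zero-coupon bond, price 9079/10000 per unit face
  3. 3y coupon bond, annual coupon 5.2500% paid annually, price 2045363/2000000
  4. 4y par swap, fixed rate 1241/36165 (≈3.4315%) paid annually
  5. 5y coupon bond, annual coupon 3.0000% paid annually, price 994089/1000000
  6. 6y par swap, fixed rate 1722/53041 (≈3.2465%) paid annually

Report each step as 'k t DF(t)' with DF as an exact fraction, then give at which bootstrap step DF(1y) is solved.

step 1 [1y] zero: DF = P = 9539/10000 ≈ 0.953900
step 2 [2y] zero: DF = P = 9079/10000 ≈ 0.907900
step 3 [3y] bond c/1=21/400: DF=(2045363/2000000 − 21/400·(0.953900+0.907900))/(1+21/400) = 2197/2500 ≈ 0.878800
step 4 [4y] swap r/1=1241/36165: DF=(1 − 1241/36165·(0.953900+0.907900+0.878800))/(1+1241/36165) = 8759/10000 ≈ 0.875900
step 5 [5y] bond c/1=3/100: DF=(994089/1000000 − 3/100·(0.953900+0.907900+0.878800+0.875900))/(1+3/100) = 4299/5000 ≈ 0.859800
step 6 [6y] swap r/1=1722/53041: DF=(1 − 1722/53041·(0.953900+0.907900+0.878800+0.875900+0.859800))/(1+1722/53041) = 4139/5000 ≈ 0.827800

1 1 9539/10000
2 2 9079/10000
3 3 2197/2500
4 4 8759/10000
5 5 4299/5000
6 6 4139/5000
DF(1y) is solved at step 1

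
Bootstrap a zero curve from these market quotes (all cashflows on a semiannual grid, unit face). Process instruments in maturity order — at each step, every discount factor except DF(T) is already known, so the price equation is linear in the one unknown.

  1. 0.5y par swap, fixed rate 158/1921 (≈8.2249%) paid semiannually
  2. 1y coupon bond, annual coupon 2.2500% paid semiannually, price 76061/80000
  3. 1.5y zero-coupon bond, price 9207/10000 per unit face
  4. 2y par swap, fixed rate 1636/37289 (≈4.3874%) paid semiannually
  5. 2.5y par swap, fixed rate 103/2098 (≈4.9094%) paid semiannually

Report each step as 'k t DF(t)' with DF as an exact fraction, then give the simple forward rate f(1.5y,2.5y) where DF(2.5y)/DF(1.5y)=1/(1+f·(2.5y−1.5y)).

1 1/2 1921/2000
2 1 1859/2000
3 3/2 9207/10000
4 2 4591/5000
5 5/2 8867/10000
f(1.5y,2.5y) = ((9207/10000)/(8867/10000) − 1)/(1) = 340/8867 ≈ 3.8344%

step 1 [0.5y] swap r/2=79/1921: DF=(1 − 79/1921·(0))/(1+79/1921) = 1921/2000 ≈ 0.960500
step 2 [1y] bond c/2=9/800: DF=(76061/80000 − 9/800·(0.960500))/(1+9/800) = 1859/2000 ≈ 0.929500
step 3 [1.5y] zero: DF = P = 9207/10000 ≈ 0.920700
step 4 [2y] swap r/2=818/37289: DF=(1 − 818/37289·(0.960500+0.929500+0.920700))/(1+818/37289) = 4591/5000 ≈ 0.918200
step 5 [2.5y] swap r/2=103/4196: DF=(1 − 103/4196·(0.960500+0.929500+0.920700+0.918200))/(1+103/4196) = 8867/10000 ≈ 0.886700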